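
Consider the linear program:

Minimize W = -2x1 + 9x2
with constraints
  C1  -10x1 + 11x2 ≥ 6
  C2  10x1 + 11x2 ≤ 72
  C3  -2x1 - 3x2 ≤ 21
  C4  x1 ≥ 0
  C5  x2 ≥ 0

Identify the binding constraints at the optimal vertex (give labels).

C1 and C4

Vertices and W = -2x1 + 9x2:
  (33/10, 39/11) → W = 1392/55
  (0, 6/11) → W = 54/11
  (0, 72/11) → W = 648/11

The minimum is at (0, 6/11). Substituting into each constraint, equality holds for C1 and C4; the remaining constraints have slack.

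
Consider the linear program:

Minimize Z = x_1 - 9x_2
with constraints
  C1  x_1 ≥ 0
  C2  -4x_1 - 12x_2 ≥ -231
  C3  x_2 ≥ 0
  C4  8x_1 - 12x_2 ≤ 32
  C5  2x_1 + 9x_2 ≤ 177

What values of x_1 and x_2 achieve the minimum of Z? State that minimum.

x_1 = 0, x_2 = 77/4, minimum Z = -693/4

Extreme points and Z = x_1 - 9x_2:
  (0, 77/4) → Z = -693/4
  (0, 0) → Z = 0
  (263/12, 215/18) → Z = -1027/12
  (4, 0) → Z = 4

The binding constraints are x_1 = 0 and -4x_1 - 12x_2 = -231.
Solving simultaneously gives x_1 = 0, x_2 = 77/4.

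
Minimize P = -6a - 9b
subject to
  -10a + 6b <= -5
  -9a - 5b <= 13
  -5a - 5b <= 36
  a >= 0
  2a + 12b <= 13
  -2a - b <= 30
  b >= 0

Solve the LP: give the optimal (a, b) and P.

a = 13/2, b = 0, minimum P = -39

Extreme points and P = -6a - 9b:
  (23/22, 10/11) → P = -159/11
  (1/2, 0) → P = -3
  (13/2, 0) → P = -39

The optimum lies where 2a + 12b = 13 and b = 0.
Solving simultaneously gives a = 13/2, b = 0.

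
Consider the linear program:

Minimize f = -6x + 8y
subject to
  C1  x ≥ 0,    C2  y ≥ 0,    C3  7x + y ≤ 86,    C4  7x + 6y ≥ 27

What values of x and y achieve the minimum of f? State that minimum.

x = 86/7, y = 0, minimum f = -516/7

Vertices and f = -6x + 8y:
  (0, 86) → f = 688
  (0, 9/2) → f = 36
  (86/7, 0) → f = -516/7
  (27/7, 0) → f = -162/7

At the optimal vertex, y = 0 and 7x + y = 86.
Solving simultaneously gives x = 86/7, y = 0.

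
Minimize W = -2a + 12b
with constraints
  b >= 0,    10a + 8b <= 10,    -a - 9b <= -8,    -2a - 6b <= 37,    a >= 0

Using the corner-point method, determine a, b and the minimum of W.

Vertices and W = -2a + 12b:
  (13/41, 35/41) → W = 394/41
  (0, 5/4) → W = 15
  (0, 8/9) → W = 32/3

The binding constraints are 10a + 8b = 10 and -a - 9b = -8.
Solving simultaneously gives a = 13/41, b = 35/41.

a = 13/41, b = 35/41, minimum W = 394/41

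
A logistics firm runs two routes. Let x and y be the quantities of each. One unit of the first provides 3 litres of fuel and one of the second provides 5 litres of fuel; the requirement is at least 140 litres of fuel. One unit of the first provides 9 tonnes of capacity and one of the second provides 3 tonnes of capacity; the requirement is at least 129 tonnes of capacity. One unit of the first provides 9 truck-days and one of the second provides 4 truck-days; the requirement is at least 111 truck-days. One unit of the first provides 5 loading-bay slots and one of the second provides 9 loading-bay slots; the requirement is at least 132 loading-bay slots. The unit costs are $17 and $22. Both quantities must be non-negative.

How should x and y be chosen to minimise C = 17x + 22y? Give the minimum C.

Feasible corners and C = 17x + 22y:
  (0, 43) → C = 946
  (140/3, 0) → C = 2380/3
  (25/4, 97/4) → C = 2559/4
The feasible region is unbounded (it extends along (0, 1), (1, 0)), but C strictly increases along every unbounded feasible direction, so there is no improving ray and the minimum is attained at a vertex.

The optimum lies where 3x + 5y = 140 and 9x + 3y = 129.
Solving simultaneously gives x = 25/4, y = 97/4.

x = 25/4, y = 97/4, minimum C = 2559/4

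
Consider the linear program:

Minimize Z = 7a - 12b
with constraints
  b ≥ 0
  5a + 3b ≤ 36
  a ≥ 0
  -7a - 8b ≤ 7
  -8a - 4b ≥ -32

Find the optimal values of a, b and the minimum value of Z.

a = 0, b = 8, minimum Z = -96

Extreme points and Z = 7a - 12b:
  (0, 0) → Z = 0
  (4, 0) → Z = 28
  (0, 8) → Z = -96

The binding constraints are a = 0 and -8a - 4b = -32.
Solving simultaneously gives a = 0, b = 8.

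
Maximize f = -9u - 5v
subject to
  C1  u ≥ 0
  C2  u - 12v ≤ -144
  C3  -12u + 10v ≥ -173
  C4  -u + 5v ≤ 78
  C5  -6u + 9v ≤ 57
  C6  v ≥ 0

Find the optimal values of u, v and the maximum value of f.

Corner points and f = -9u - 5v:
  (1758/67, 1901/134) → f = -41149/134
  (68/7, 269/21) → f = -3181/21
  (329/10, 1109/50) → f = -407
  (139/7, 137/7) → f = -1936/7

The binding constraints are u - 12v = -144 and -6u + 9v = 57.
Solving simultaneously gives u = 68/7, v = 269/21.

u = 68/7, v = 269/21, maximum f = -3181/21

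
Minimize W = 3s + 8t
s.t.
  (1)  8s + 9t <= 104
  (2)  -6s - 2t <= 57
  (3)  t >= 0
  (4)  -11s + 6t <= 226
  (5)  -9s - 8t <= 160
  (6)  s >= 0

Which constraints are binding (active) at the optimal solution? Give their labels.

Extreme points and W = 3s + 8t:
  (13, 0) → W = 39
  (0, 104/9) → W = 832/9
  (0, 0) → W = 0

The minimum is at (0, 0). Substituting into each constraint, equality holds for (3) and (6); the remaining constraints have slack.

(3) and (6)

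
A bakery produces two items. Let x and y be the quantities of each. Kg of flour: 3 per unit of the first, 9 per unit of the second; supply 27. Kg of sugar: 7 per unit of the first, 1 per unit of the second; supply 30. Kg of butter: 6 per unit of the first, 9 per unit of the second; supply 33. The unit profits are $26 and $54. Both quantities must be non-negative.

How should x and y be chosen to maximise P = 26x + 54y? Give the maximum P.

Corner points and P = 26x + 54y:
  (0, 0) → P = 0
  (0, 3) → P = 162
  (30/7, 0) → P = 780/7
  (2, 7/3) → P = 178
  (79/19, 17/19) → P = 2972/19

The optimum lies where 3x + 9y = 27 and 6x + 9y = 33.
Solving simultaneously gives x = 2, y = 7/3.

x = 2, y = 7/3, maximum P = 178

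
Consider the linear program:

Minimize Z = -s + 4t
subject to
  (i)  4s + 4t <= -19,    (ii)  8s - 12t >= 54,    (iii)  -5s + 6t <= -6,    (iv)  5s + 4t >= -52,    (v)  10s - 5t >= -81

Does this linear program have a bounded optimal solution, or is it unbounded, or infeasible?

unbounded

From the feasible point (-3/20, -23/5), moving in the direction (4, -4) keeps every constraint satisfied while Z decreases without bound.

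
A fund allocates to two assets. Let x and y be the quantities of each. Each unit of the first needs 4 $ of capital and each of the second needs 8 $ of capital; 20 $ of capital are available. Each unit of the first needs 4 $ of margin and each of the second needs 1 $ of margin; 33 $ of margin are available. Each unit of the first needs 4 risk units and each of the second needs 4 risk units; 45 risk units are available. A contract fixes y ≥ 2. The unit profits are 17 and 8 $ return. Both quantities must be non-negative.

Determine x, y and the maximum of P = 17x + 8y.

x = 1, y = 2, maximum P = 33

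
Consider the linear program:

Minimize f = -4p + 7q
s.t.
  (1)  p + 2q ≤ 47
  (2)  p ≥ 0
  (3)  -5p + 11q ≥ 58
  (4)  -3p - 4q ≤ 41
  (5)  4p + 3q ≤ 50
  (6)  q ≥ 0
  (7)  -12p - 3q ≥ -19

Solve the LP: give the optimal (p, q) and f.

Extreme points and f = -4p + 7q:
  (0, 58/11) → f = 406/11
  (0, 19/3) → f = 133/3
  (5/21, 113/21) → f = 257/7

p = 5/21, q = 113/21, minimum f = 257/7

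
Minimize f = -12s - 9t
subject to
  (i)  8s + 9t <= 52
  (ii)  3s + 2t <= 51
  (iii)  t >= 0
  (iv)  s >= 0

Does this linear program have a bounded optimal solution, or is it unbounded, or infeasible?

bounded optimum

Extreme points and f = -12s - 9t:
  (13/2, 0) → f = -78
  (0, 52/9) → f = -52
  (0, 0) → f = 0
The feasible region has finitely many vertices and no improving ray; the minimum is -78 at (13/2, 0).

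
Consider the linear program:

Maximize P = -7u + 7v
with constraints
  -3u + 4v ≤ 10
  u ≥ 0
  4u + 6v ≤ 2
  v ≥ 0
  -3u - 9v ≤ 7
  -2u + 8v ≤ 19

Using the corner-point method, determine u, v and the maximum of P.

Feasible corners and P = -7u + 7v:
  (0, 1/3) → P = 7/3
  (0, 0) → P = 0
  (1/2, 0) → P = -7/2

u = 0, v = 1/3, maximum P = 7/3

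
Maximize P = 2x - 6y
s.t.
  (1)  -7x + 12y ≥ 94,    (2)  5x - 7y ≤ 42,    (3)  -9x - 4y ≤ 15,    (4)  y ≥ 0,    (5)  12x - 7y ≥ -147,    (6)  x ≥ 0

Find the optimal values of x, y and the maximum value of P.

Extreme points and P = 2x - 6y:
  (1162/11, 764/11) → P = -2260/11
  (0, 47/6) → P = -47
  (0, 21) → P = -126
The feasible region is unbounded (it extends along (7, 12), (7, 5)), but P strictly decreases along every unbounded feasible direction, so there is no improving ray and the maximum is attained at a vertex.

The optimum lies where -7x + 12y = 94 and x = 0.
Solving simultaneously gives x = 0, y = 47/6.

x = 0, y = 47/6, maximum P = -47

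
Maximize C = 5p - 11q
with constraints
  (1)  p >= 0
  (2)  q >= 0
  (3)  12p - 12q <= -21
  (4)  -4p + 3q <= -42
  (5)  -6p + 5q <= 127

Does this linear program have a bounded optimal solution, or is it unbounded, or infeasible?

bounded optimum

Feasible corners and C = 5p - 11q:
  (189/4, 49) → C = -1211/4
  (591/2, 380) → C = -5405/2
The feasible region has finitely many vertices and no improving ray; the maximum is -1211/4 at (189/4, 49).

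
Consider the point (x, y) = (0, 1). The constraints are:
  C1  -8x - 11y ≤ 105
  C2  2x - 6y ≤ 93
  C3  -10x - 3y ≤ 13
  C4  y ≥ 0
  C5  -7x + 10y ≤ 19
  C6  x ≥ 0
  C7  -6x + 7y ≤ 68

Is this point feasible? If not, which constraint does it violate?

C1: -11 ≤ 105 ✓
C2: -6 ≤ 93 ✓
C3: -3 ≤ 13 ✓
C4: 1 ≥ 0 ✓
C5: 10 ≤ 19 ✓
C6: 0 ≥ 0 ✓
C7: 7 ≤ 68 ✓

feasible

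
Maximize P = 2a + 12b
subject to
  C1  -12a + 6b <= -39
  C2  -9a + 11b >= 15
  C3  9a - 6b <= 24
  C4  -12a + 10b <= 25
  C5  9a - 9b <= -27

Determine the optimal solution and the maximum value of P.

Vertices and P = 2a + 12b:
  (45/4, 16) → P = 429/2
  (19/2, 25/2) → P = 169
  (65/3, 57/2) → P = 1156/3
  (14, 17) → P = 232

a = 65/3, b = 57/2, maximum P = 1156/3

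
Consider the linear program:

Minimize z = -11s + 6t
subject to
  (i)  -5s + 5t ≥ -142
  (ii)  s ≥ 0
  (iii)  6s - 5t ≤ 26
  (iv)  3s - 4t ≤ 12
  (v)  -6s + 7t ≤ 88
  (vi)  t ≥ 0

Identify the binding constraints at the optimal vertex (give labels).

Vertices and z = -11s + 6t:
  (0, 88/7) → z = 528/7
  (0, 0) → z = 0
  (44/9, 2/3) → z = -448/9
  (311/6, 57) → z = -1369/6
  (4, 0) → z = -44

The minimum is at (311/6, 57). Substituting into each constraint, equality holds for (iii) and (v); the remaining constraints have slack.

(iii) and (v)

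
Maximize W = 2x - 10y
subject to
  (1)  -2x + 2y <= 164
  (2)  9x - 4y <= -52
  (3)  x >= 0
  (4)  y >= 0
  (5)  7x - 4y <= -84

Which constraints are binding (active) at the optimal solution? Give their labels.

(3) and (5)

Corner points and W = 2x - 10y:
  (276/5, 686/5) → W = -6308/5
  (0, 82) → W = -820
  (16, 49) → W = -458
  (0, 21) → W = -210

The maximum is at (0, 21). Substituting into each constraint, equality holds for (3) and (5); the remaining constraints have slack.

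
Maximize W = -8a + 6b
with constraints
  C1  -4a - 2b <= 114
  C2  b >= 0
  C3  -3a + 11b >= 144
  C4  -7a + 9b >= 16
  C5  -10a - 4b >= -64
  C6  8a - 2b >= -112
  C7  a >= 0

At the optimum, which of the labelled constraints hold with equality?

C5 and C7

Extreme points and W = -8a + 6b:
  (64/61, 816/61) → W = 4384/61
  (0, 144/11) → W = 864/11
  (0, 16) → W = 96

The maximum is at (0, 16). Substituting into each constraint, equality holds for C5 and C7; the remaining constraints have slack.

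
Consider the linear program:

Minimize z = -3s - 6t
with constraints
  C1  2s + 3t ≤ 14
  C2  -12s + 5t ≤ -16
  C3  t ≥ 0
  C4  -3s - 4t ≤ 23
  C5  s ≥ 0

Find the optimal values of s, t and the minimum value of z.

s = 59/23, t = 68/23, minimum z = -585/23

Vertices and z = -3s - 6t:
  (59/23, 68/23) → z = -585/23
  (7, 0) → z = -21
  (4/3, 0) → z = -4

The binding constraints are 2s + 3t = 14 and -12s + 5t = -16.
Solving simultaneously gives s = 59/23, t = 68/23.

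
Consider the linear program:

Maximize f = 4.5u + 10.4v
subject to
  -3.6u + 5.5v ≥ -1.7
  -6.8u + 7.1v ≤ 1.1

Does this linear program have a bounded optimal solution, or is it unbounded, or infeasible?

unbounded

From the feasible point (-453/296, -97/74), moving in the direction (7.1, 6.8) keeps every constraint satisfied while f increases without bound.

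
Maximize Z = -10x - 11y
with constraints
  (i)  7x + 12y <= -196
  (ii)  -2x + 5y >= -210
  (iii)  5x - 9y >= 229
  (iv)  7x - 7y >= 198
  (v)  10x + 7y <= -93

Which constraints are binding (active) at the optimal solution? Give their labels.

(ii) and (iv)

Extreme points and Z = -10x - 11y:
  (-160/7, -358/7) → Z = 5538/7
  (1005/64, -1143/32) → Z = 1887/8
  (105/17, -2631/119) → Z = 21591/119

The maximum is at (-160/7, -358/7). Substituting into each constraint, equality holds for (ii) and (iv); the remaining constraints have slack.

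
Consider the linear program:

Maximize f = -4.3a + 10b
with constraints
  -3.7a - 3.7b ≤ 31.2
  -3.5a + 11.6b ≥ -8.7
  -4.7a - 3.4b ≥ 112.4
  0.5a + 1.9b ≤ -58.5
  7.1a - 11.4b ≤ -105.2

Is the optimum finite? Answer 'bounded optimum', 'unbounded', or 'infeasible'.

infeasible

The boundaries -3.7a - 3.7b = 31.2 and -4.7a - 3.4b = 112.4 meet at (-30980/481, 26924/481), but that point violates 0.5a + 1.9b ≤ -58.5. Every candidate vertex is excluded by some other constraint, so the feasible region is empty.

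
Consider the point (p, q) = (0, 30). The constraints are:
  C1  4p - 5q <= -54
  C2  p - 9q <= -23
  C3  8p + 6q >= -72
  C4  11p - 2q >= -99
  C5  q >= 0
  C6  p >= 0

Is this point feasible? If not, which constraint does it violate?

C1: -150 ≤ -54 ✓
C2: -270 ≤ -23 ✓
C3: 180 ≥ -72 ✓
C4: -60 ≥ -99 ✓
C5: 30 ≥ 0 ✓
C6: 0 ≥ 0 ✓

feasible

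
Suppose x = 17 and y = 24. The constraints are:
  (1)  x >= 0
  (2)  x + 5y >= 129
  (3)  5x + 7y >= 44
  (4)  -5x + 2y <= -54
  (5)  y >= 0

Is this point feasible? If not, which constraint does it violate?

not feasible — violates (4)

Constraint (4): -5x + 2y = -37, which is not ≤ -54. All other constraints are satisfied.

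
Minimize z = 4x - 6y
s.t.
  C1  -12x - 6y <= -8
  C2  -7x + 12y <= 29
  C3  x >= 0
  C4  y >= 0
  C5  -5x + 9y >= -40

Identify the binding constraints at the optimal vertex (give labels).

C2 and C3

Corner points and z = 4x - 6y:
  (0, 4/3) → z = -8
  (2/3, 0) → z = 8/3
  (0, 29/12) → z = -29/2
  (8, 0) → z = 32
The feasible region is unbounded (it extends along (12, 7), (9, 5)), but z strictly increases along every unbounded feasible direction, so there is no improving ray and the minimum is attained at a vertex.

The minimum is at (0, 29/12). Substituting into each constraint, equality holds for C2 and C3; the remaining constraints have slack.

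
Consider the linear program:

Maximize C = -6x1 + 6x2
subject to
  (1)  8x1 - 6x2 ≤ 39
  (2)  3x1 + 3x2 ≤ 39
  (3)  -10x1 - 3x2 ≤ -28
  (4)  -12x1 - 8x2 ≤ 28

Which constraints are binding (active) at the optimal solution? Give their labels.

Extreme points and C = -6x1 + 6x2:
  (117/14, 65/14) → C = -156/7
  (95/28, -83/42) → C = -451/14
  (-11/7, 102/7) → C = 678/7

The maximum is at (-11/7, 102/7). Substituting into each constraint, equality holds for (2) and (3); the remaining constraints have slack.

(2) and (3)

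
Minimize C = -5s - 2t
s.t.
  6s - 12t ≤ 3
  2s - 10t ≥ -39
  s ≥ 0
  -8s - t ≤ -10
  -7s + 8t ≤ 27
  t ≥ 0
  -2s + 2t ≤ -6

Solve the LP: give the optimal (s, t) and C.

s = 83/6, t = 20/3, minimum C = -165/2

Feasible corners and C = -5s - 2t:
  (83/6, 20/3) → C = -165/2
  (11/2, 5/2) → C = -65/2
  (69/8, 45/8) → C = -435/8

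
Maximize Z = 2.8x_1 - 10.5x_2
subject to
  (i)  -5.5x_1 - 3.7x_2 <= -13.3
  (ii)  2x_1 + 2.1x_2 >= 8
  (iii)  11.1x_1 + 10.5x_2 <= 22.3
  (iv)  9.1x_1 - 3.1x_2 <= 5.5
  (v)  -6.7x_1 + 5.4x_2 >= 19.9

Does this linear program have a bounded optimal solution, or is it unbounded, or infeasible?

infeasible

The boundaries -5.5x_1 - 3.7x_2 = -13.3 and 2x_1 + 2.1x_2 = 8 meet at (-167/415, 348/83), but that point violates 11.1x_1 + 10.5x_2 ≤ 22.3. Every candidate vertex is excluded by some other constraint, so the feasible region is empty.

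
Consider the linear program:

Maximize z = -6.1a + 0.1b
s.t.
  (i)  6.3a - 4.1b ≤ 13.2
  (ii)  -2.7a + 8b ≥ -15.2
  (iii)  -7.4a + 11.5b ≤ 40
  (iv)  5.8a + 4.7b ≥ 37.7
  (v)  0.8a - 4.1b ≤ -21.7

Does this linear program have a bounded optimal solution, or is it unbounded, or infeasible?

Extreme points and z = -6.1a + 0.1b:
  (31580/4211, 34968/4211) → z = -945706/21055
  (349/55, 14727/2255) → z = -429061/11275
  (8555/2114, 6429/1057) → z = -508997/21140
The feasible region has finitely many vertices and no improving ray; the maximum is -508997/21140 at (8555/2114, 6429/1057).

bounded optimum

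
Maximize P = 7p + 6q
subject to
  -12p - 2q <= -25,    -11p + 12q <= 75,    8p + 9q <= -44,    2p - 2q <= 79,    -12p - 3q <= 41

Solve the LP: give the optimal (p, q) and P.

p = 623/34, q = -360/17, maximum P = 41/34

Extreme points and P = 7p + 6q:
  (313/92, -182/23) → P = -2177/92
  (52/7, -449/14) → P = -983/7
  (623/34, -360/17) → P = 41/34

The binding constraints are 8p + 9q = -44 and 2p - 2q = 79.
Solving simultaneously gives p = 623/34, q = -360/17.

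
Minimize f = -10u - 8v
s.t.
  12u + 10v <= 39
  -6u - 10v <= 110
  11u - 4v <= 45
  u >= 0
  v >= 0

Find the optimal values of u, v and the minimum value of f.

u = 13/4, v = 0, minimum f = -65/2

Feasible corners and f = -10u - 8v:
  (0, 39/10) → f = -156/5
  (13/4, 0) → f = -65/2
  (0, 0) → f = 0

The binding constraints are 12u + 10v = 39 and v = 0.
Solving simultaneously gives u = 13/4, v = 0.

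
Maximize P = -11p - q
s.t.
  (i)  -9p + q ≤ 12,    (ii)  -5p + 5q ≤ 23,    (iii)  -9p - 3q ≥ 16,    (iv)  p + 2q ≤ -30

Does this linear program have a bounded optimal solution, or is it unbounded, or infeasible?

From the feasible point (-54/19, -258/19), moving in the direction (-1, -9) keeps every constraint satisfied while P increases without bound.

unbounded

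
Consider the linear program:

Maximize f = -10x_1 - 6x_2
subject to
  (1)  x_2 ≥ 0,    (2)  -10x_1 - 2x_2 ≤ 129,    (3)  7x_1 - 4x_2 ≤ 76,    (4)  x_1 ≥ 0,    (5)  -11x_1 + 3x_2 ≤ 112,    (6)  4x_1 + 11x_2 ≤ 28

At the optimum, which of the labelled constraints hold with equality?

(1) and (4)

Corner points and f = -10x_1 - 6x_2:
  (0, 0) → f = 0
  (7, 0) → f = -70
  (0, 28/11) → f = -168/11

The maximum is at (0, 0). Substituting into each constraint, equality holds for (1) and (4); the remaining constraints have slack.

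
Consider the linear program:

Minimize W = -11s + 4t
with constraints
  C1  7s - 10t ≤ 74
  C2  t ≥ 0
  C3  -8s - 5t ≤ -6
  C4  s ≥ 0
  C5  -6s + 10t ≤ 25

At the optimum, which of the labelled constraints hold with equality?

C1 and C5

Corner points and W = -11s + 4t:
  (74/7, 0) → W = -814/7
  (99, 619/10) → W = -4207/5
  (3/4, 0) → W = -33/4
  (0, 6/5) → W = 24/5
  (0, 5/2) → W = 10

The minimum is at (99, 619/10). Substituting into each constraint, equality holds for C1 and C5; the remaining constraints have slack.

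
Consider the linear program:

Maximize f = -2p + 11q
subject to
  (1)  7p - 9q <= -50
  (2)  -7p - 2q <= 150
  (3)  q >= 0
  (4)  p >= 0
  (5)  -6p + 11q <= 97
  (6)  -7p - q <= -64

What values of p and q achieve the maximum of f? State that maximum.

Feasible corners and f = -2p + 11q:
  (323/23, 379/23) → f = 3523/23
  (263/35, 57/5) → f = 3863/35
  (607/83, 1063/83) → f = 10479/83

The optimum lies where 7p - 9q = -50 and -6p + 11q = 97.
Solving simultaneously gives p = 323/23, q = 379/23.

p = 323/23, q = 379/23, maximum f = 3523/23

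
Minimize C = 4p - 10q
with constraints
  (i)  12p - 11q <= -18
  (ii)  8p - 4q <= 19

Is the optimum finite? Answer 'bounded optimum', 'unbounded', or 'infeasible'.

From the feasible point (281/40, 93/10), moving in the direction (4, 8) keeps every constraint satisfied while C decreases without bound.

unbounded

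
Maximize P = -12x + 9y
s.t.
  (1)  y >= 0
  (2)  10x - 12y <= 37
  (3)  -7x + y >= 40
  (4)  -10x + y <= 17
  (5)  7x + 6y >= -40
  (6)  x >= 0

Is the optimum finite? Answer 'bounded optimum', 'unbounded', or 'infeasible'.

From the feasible point (23/3, 281/3), moving in the direction (1, 7) keeps every constraint satisfied while P increases without bound.

unbounded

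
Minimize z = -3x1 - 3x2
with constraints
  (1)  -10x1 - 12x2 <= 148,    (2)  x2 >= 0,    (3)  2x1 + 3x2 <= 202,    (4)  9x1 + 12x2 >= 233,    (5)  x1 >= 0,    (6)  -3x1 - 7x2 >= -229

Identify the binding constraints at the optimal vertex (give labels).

(2) and (6)

Vertices and z = -3x1 - 3x2:
  (233/9, 0) → z = -233/3
  (229/3, 0) → z = -229
  (0, 233/12) → z = -233/4
  (0, 229/7) → z = -687/7

The minimum is at (229/3, 0). Substituting into each constraint, equality holds for (2) and (6); the remaining constraints have slack.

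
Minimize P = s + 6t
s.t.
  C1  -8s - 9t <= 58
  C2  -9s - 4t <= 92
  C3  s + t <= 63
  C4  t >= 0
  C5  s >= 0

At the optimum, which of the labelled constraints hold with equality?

C4 and C5

Corner points and P = s + 6t:
  (63, 0) → P = 63
  (0, 63) → P = 378
  (0, 0) → P = 0

The minimum is at (0, 0). Substituting into each constraint, equality holds for C4 and C5; the remaining constraints have slack.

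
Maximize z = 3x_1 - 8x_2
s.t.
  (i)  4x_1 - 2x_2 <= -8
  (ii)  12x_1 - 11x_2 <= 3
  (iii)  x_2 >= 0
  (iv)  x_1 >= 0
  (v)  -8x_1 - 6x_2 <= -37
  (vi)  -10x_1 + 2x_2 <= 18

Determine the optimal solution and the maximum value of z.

Feasible corners and z = 3x_1 - 8x_2:
  (13/20, 53/10) → z = -809/20
  (0, 37/6) → z = -148/3
  (0, 9) → z = -72
The feasible region is unbounded (it extends along (1, 2), (1, 5)), but z strictly decreases along every unbounded feasible direction, so there is no improving ray and the maximum is attained at a vertex.

x_1 = 13/20, x_2 = 53/10, maximum z = -809/20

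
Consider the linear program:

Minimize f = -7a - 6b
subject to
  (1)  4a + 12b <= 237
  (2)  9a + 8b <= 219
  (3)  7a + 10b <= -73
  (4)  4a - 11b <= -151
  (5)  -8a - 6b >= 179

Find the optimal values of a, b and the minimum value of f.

Corner points and f = -7a - 6b:
  (-1623/22, 1951/44) → f = 2754/11
  (-676/19, 669/38) → f = 2725/19
  (-2875/112, 123/28) → f = 17173/112
The feasible region is unbounded (it extends along (-3, 1), (-11, -4)), but f strictly increases along every unbounded feasible direction, so there is no improving ray and the minimum is attained at a vertex.

The binding constraints are 7a + 10b = -73 and -8a - 6b = 179.
Solving simultaneously gives a = -676/19, b = 669/38.

a = -676/19, b = 669/38, minimum f = 2725/19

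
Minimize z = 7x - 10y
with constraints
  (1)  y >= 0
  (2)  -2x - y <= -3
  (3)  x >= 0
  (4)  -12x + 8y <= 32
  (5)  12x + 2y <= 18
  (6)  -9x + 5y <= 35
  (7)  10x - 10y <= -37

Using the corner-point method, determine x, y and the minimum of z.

x = 2/3, y = 5, minimum z = -136/3

Vertices and z = 7x - 10y:
  (0, 4) → z = -40
  (0, 37/10) → z = -37
  (2/3, 5) → z = -136/3
  (53/70, 156/35) → z = -2749/70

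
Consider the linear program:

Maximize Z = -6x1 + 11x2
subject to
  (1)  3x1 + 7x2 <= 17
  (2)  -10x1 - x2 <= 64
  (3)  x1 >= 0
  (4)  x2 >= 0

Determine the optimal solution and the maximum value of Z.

x1 = 0, x2 = 17/7, maximum Z = 187/7

Corner points and Z = -6x1 + 11x2:
  (0, 17/7) → Z = 187/7
  (17/3, 0) → Z = -34
  (0, 0) → Z = 0

At the optimal vertex, 3x1 + 7x2 = 17 and x1 = 0.
Solving simultaneously gives x1 = 0, x2 = 17/7.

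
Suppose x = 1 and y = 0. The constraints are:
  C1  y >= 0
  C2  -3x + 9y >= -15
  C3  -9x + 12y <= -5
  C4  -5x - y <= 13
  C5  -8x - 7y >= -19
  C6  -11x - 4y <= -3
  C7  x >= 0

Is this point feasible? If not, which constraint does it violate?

feasible

C1: 0 ≥ 0 ✓
C2: -3 ≥ -15 ✓
C3: -9 ≤ -5 ✓
C4: -5 ≤ 13 ✓
C5: -8 ≥ -19 ✓
C6: -11 ≤ -3 ✓
C7: 1 ≥ 0 ✓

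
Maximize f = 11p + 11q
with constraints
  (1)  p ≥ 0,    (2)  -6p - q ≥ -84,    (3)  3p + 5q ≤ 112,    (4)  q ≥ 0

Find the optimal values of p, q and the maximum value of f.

Feasible corners and f = 11p + 11q:
  (0, 112/5) → f = 1232/5
  (0, 0) → f = 0
  (308/27, 140/9) → f = 8008/27
  (14, 0) → f = 154

p = 308/27, q = 140/9, maximum f = 8008/27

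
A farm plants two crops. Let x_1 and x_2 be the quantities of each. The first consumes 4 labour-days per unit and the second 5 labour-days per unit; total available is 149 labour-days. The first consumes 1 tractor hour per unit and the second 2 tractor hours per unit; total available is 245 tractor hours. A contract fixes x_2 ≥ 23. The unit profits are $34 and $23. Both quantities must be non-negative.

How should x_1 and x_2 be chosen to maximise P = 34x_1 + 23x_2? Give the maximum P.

x_1 = 17/2, x_2 = 23, maximum P = 818

The optimum lies where 4x_1 + 5x_2 = 149 and x_2 = 23.
Solving simultaneously gives x_1 = 17/2, x_2 = 23.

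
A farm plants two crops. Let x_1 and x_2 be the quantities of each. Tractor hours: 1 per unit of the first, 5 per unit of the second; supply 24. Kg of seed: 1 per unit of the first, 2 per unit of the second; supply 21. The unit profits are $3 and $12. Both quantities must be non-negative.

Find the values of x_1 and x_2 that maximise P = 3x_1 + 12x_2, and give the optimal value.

Feasible corners and P = 3x_1 + 12x_2:
  (0, 0) → P = 0
  (0, 24/5) → P = 288/5
  (21, 0) → P = 63
  (19, 1) → P = 69

x_1 = 19, x_2 = 1, maximum P = 69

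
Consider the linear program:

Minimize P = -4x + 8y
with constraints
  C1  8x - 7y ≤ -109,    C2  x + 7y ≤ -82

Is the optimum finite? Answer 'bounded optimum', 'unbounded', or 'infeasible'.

From the feasible point (-191/9, -547/63), moving in the direction (-7, -8) keeps every constraint satisfied while P decreases without bound.

unbounded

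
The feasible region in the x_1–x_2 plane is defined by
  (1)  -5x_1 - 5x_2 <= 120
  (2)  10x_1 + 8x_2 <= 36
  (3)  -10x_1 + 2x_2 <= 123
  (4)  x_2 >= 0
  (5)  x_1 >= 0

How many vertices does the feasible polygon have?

Of the 10 pairwise boundary intersections, those satisfying every inequality are:
  (18/5, 0)
  (0, 9/2)
  (0, 0)

3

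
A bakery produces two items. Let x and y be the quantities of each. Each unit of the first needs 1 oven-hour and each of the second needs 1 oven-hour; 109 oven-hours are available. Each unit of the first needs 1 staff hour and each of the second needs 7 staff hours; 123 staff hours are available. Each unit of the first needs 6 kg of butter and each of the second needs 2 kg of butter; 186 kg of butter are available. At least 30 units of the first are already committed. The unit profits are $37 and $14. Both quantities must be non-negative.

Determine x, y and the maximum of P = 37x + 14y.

Extreme points and P = 37x + 14y:
  (31, 0) → P = 1147
  (30, 0) → P = 1110
  (30, 3) → P = 1152

The optimum lies where 6x + 2y = 186 and x = 30.
Solving simultaneously gives x = 30, y = 3.

x = 30, y = 3, maximum P = 1152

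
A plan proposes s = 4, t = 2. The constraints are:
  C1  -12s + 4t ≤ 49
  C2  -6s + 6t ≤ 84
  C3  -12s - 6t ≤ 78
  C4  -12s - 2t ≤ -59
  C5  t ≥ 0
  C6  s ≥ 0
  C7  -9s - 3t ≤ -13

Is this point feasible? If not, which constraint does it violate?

Constraint C4: -12s - 2t = -52, which is not ≤ -59. All other constraints are satisfied.

not feasible — violates C4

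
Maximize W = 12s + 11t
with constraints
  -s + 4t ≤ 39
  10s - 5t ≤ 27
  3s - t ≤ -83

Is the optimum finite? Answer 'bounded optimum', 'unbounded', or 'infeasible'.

Feasible corners and W = 12s + 11t:
  (-293/11, 34/11) → W = -3142/11
  (-442/5, -911/5) → W = -3065
The feasible region has finitely many vertices and no improving ray; the maximum is -3142/11 at (-293/11, 34/11).

bounded optimum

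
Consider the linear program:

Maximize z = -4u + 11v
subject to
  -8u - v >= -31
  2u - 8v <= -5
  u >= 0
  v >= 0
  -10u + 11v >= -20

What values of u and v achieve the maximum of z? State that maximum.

Vertices and z = -4u + 11v:
  (81/22, 17/11) → z = 25/11
  (0, 31) → z = 341
  (0, 5/8) → z = 55/8

u = 0, v = 31, maximum z = 341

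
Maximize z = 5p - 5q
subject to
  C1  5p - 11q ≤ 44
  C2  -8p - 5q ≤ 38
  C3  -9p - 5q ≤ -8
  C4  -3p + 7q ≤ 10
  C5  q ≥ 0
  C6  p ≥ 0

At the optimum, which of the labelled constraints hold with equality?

C1 and C4

Vertices and z = 5p - 5q:
  (209, 91) → z = 590
  (44/5, 0) → z = 44
  (1/13, 19/13) → z = -90/13
  (8/9, 0) → z = 40/9

The maximum is at (209, 91). Substituting into each constraint, equality holds for C1 and C4; the remaining constraints have slack.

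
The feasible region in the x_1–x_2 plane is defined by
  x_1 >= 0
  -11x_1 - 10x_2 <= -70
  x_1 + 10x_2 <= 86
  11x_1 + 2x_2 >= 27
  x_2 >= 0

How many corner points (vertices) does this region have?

Intersecting each pair of boundary lines and keeping only the points that satisfy every inequality leaves:
  (65/44, 43/8)
  (70/11, 0)
  (49/54, 919/108)
  (86, 0)

4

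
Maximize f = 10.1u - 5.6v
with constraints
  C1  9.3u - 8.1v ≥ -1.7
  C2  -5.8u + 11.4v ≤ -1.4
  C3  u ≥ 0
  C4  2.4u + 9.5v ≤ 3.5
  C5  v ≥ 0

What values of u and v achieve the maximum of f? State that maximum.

u = 35/24, v = 0, maximum f = 707/48

Vertices and f = 10.1u - 5.6v:
  (20/31, 121/589) → f = 15802/2945
  (7/29, 0) → f = 707/290
  (35/24, 0) → f = 707/48

The optimum lies where 2.4u + 9.5v = 3.5 and v = 0.
Solving simultaneously gives u = 35/24, v = 0.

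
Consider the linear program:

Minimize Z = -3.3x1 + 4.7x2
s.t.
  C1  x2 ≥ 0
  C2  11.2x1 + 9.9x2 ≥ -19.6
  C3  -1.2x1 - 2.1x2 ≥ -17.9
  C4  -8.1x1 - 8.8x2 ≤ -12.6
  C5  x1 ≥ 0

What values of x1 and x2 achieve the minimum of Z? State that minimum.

Vertices and Z = -3.3x1 + 4.7x2:
  (179/12, 0) → Z = -1969/40
  (14/9, 0) → Z = -77/15
  (0, 179/21) → Z = 8413/210
  (0, 63/44) → Z = 2961/440

x1 = 179/12, x2 = 0, minimum Z = -1969/40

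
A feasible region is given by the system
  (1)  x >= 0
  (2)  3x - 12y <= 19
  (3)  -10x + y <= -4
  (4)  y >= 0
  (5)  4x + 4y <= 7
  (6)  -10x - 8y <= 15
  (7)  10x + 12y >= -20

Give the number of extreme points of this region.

Pairwise boundary intersections that survive every other constraint:
  (2/5, 0)
  (23/44, 27/22)
  (7/4, 0)

3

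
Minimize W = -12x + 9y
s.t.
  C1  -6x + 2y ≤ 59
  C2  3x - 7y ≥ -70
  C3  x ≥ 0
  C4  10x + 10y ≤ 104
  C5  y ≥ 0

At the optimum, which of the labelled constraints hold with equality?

Corner points and W = -12x + 9y:
  (0, 10) → W = 90
  (7/25, 253/25) → W = 2193/25
  (0, 0) → W = 0
  (52/5, 0) → W = -624/5

The minimum is at (52/5, 0). Substituting into each constraint, equality holds for C4 and C5; the remaining constraints have slack.

C4 and C5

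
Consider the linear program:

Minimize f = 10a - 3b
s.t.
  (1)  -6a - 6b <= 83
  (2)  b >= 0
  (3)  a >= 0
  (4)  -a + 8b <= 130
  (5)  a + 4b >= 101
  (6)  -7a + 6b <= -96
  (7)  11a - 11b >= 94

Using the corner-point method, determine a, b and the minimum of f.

a = 495/17, b = 611/34, minimum f = 8067/34

The feasible region is unbounded (it extends along (8, 1), (1, 0)), but f strictly increases along every unbounded feasible direction, so there is no improving ray and the minimum is attained at a vertex.

The optimum lies where a + 4b = 101 and -7a + 6b = -96.
Solving simultaneously gives a = 495/17, b = 611/34.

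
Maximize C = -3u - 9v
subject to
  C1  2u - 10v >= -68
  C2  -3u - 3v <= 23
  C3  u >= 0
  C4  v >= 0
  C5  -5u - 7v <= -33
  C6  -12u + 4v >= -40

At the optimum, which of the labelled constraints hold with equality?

Corner points and C = -3u - 9v:
  (0, 34/5) → C = -306/5
  (6, 8) → C = -90
  (0, 33/7) → C = -297/7
  (103/26, 49/26) → C = -375/13

The maximum is at (103/26, 49/26). Substituting into each constraint, equality holds for C5 and C6; the remaining constraints have slack.

C5 and C6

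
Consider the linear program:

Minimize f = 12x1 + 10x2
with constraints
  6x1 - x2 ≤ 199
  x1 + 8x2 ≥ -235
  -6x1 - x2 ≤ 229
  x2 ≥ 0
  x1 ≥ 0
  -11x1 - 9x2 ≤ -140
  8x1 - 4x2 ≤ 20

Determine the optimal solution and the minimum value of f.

Feasible corners and f = 12x1 + 10x2:
  (97/2, 92) → f = 1502
  (0, 140/9) → f = 1400/9
  (185/29, 225/29) → f = 4470/29
The feasible region is unbounded (it extends along (0, 1), (1, 6)), but f strictly increases along every unbounded feasible direction, so there is no improving ray and the minimum is attained at a vertex.

The optimum lies where -11x1 - 9x2 = -140 and 8x1 - 4x2 = 20.
Solving simultaneously gives x1 = 185/29, x2 = 225/29.

x1 = 185/29, x2 = 225/29, minimum f = 4470/29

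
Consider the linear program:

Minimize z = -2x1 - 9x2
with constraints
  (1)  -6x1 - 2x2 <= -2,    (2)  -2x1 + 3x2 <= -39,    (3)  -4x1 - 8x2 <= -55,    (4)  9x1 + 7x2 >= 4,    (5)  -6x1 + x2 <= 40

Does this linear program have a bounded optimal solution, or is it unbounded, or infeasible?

From the feasible point (477/28, -23/14), moving in the direction (3, 2) keeps every constraint satisfied while z decreases without bound.

unbounded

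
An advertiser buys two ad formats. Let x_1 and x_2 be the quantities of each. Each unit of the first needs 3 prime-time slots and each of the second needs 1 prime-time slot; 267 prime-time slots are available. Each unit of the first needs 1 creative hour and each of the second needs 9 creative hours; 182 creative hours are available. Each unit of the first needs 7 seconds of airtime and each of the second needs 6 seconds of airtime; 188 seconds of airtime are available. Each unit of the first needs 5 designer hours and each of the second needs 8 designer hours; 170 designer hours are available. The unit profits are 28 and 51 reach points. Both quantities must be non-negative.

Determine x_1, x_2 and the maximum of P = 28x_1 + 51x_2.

Vertices and P = 28x_1 + 51x_2:
  (0, 0) → P = 0
  (0, 182/9) → P = 3094/3
  (188/7, 0) → P = 752
  (2, 20) → P = 1076
  (242/13, 125/13) → P = 13151/13

The binding constraints are x_1 + 9x_2 = 182 and 5x_1 + 8x_2 = 170.
Solving simultaneously gives x_1 = 2, x_2 = 20.

x_1 = 2, x_2 = 20, maximum P = 1076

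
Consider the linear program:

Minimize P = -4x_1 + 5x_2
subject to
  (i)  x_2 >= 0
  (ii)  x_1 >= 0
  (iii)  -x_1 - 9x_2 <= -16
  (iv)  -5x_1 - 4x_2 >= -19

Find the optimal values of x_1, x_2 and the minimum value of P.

x_1 = 107/41, x_2 = 61/41, minimum P = -3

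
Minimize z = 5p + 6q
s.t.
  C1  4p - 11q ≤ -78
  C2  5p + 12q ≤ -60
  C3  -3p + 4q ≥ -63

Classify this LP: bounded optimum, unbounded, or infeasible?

unbounded

From the feasible point (-1596/103, 150/103), moving in the direction (-12, 5) keeps every constraint satisfied while z decreases without bound.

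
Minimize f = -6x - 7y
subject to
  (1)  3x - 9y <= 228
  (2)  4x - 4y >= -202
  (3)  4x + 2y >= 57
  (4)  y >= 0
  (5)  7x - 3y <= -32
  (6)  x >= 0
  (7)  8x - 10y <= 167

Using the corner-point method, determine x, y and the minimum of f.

x = 239/8, y = 643/8, minimum f = -5935/8

The optimum lies where 4x - 4y = -202 and 7x - 3y = -32.
Solving simultaneously gives x = 239/8, y = 643/8.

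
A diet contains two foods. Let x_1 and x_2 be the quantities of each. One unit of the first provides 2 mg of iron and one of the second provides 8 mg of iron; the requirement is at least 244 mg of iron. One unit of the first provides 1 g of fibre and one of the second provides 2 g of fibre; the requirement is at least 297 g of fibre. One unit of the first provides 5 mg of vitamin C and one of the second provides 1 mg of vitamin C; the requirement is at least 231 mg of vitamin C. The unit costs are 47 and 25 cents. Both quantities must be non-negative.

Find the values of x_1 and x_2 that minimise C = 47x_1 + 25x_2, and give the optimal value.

x_1 = 55/3, x_2 = 418/3, minimum C = 4345

Corner points and C = 47x_1 + 25x_2:
  (0, 231) → C = 5775
  (297, 0) → C = 13959
  (55/3, 418/3) → C = 4345
The feasible region is unbounded (it extends along (0, 1), (1, 0)), but C strictly increases along every unbounded feasible direction, so there is no improving ray and the minimum is attained at a vertex.

The optimum lies where x_1 + 2x_2 = 297 and 5x_1 + x_2 = 231.
Solving simultaneously gives x_1 = 55/3, x_2 = 418/3.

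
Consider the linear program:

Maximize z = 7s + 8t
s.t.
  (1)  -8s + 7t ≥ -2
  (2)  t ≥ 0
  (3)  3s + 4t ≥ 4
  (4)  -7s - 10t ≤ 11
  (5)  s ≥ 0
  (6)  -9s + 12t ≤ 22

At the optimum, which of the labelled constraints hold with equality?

Corner points and z = 7s + 8t:
  (36/53, 26/53) → z = 460/53
  (178/33, 194/33) → z = 2798/33
  (0, 1) → z = 8
  (0, 11/6) → z = 44/3

The maximum is at (178/33, 194/33). Substituting into each constraint, equality holds for (1) and (6); the remaining constraints have slack.

(1) and (6)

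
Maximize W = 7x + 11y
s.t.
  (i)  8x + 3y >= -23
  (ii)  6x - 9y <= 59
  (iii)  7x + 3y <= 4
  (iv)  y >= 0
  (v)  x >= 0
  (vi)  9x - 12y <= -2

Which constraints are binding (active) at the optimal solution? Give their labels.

(iii) and (v)

Feasible corners and W = 7x + 11y:
  (0, 4/3) → W = 44/3
  (14/37, 50/111) → W = 844/111
  (0, 1/6) → W = 11/6

The maximum is at (0, 4/3). Substituting into each constraint, equality holds for (iii) and (v); the remaining constraints have slack.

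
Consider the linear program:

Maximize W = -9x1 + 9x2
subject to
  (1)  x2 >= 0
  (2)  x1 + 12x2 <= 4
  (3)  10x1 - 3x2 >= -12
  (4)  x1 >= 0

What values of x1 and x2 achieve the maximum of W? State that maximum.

Extreme points and W = -9x1 + 9x2:
  (4, 0) → W = -36
  (0, 0) → W = 0
  (0, 1/3) → W = 3

x1 = 0, x2 = 1/3, maximum W = 3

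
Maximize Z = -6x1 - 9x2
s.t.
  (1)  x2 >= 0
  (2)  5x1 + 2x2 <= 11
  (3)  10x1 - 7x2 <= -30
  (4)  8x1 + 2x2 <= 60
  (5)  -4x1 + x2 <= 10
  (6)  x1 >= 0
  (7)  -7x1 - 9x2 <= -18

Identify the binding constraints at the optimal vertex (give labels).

(3) and (6)

Vertices and Z = -6x1 - 9x2:
  (17/55, 52/11) → Z = -222/5
  (0, 11/2) → Z = -99/2
  (0, 30/7) → Z = -270/7

The maximum is at (0, 30/7). Substituting into each constraint, equality holds for (3) and (6); the remaining constraints have slack.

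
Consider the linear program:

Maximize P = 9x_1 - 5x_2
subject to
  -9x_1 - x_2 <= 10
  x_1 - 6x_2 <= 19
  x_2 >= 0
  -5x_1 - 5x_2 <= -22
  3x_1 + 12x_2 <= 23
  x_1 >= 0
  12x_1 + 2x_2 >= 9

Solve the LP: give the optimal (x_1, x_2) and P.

Corner points and P = 9x_1 - 5x_2:
  (22/5, 0) → P = 198/5
  (23/3, 0) → P = 69
  (149/45, 49/45) → P = 1096/45

x_1 = 23/3, x_2 = 0, maximum P = 69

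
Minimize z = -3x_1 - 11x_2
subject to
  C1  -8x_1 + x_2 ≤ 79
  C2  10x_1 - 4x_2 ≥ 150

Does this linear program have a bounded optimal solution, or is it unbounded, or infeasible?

From the feasible point (-233/11, -995/11), moving in the direction (4, 10) keeps every constraint satisfied while z decreases without bound.

unbounded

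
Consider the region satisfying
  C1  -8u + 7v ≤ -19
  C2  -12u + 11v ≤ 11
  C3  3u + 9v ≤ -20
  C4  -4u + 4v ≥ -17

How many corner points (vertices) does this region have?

Pairwise boundary intersections that survive every other constraint:
  (1/3, -7/3)
  (-43/4, -15)
  (73/48, -131/48)

3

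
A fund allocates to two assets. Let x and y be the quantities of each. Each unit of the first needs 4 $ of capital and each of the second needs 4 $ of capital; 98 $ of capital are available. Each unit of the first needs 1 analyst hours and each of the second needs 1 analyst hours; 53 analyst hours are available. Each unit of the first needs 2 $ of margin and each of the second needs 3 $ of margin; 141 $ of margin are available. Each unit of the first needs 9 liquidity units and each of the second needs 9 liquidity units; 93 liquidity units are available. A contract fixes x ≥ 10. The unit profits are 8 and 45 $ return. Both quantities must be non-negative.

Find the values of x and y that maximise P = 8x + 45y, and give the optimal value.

Extreme points and P = 8x + 45y:
  (31/3, 0) → P = 248/3
  (10, 0) → P = 80
  (10, 1/3) → P = 95

At the optimal vertex, 9x + 9y = 93 and x = 10.
Solving simultaneously gives x = 10, y = 1/3.

x = 10, y = 1/3, maximum P = 95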